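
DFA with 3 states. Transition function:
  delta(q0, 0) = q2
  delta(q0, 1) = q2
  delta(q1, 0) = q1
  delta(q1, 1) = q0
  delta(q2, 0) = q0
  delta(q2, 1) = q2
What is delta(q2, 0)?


Looking up transition function:
delta(q2, 0) in the table
Row: q2, Column: 0
Result: q0

q0


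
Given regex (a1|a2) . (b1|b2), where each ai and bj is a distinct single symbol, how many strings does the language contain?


First group: 2 alternatives
Second group: 2 alternatives
Concatenation: each choice from group 1 pairs with each from group 2
Total = 2 x 2 = 4

4


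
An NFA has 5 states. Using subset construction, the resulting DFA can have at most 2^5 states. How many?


NFA has 5 states
Subset construction: each DFA state = subset of NFA states
Maximum subsets = 2^5
2^5 = 32

32


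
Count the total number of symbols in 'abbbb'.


String: 'abbbb'
Counting characters:
  'a' appears 1 time(s)
  'b' appears 4 time(s)
Total length = 1 + 4 = 5

5


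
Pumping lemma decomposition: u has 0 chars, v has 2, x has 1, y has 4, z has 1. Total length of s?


|s| = |u| + |v| + |x| + |y| + |z|
= 0 + 2 + 1 + 4 + 1
= 2 + 1 + 5
= 3 + 5
= 8

8


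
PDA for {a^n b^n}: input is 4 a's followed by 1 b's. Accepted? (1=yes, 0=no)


Language requires equal numbers of a's and b's
PDA pushes for each 'a', pops for each 'b'
Number of a's = 4
Number of b's = 1
4 != 1 -> Reject

0


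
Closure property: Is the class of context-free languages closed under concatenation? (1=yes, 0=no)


CFL closure properties:
  Closed under: union, concatenation, Kleene star
  NOT closed under: intersection, complement
Operation 'concatenation' is in closed list -> Yes (closed)

1


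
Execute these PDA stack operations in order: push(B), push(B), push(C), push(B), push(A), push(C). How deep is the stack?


Tracing stack operations:
  push(B) -> stack = [B], depth=1
  push(B) -> stack = [B,B], depth=2
  push(C) -> stack = [B,B,C], depth=3
  push(B) -> stack = [B,B,C,B], depth=4
  push(A) -> stack = [B,B,C,B,A], depth=5
  push(C) -> stack = [B,B,C,B,A,C], depth=6
Final depth = 6

6


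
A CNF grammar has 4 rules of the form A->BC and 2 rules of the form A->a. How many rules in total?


CNF allows two rule forms:
  A -> BC (binary): 4 rules
  A -> a (terminal): 2 rules
Total = 4 + 2 = 6

6


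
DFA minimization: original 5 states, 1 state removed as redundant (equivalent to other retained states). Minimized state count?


Original DFA: 5 states
Redundant states removed: 1
Minimized states = original - removed
= 5 - 1
= 4

4


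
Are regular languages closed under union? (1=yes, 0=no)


Regular languages are closed under:
- Union (DFA product construction)
- Intersection (DFA product construction)
- Complement (swap accept/reject states)
- Concatenation (NFA construction)
- Kleene star (NFA construction)
union is in this list
Therefore: closed

1


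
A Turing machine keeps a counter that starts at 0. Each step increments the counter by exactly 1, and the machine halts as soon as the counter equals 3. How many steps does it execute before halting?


Counter starts at 0. Counting sequence:
  Step 1: counter = 1
  Step 2: counter = 2
  Step 3: counter = 3
Counter reached 3 -> halt
Total steps = 3

3


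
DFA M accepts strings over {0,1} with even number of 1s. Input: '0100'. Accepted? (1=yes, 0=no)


DFA has 2 states: q_even (start, accept=yes) and q_odd
Processing string '0100' character by character:
  Position 0: read '0', 1-count=0 -> q_even (no change)
  Position 1: read '1', 1-count=1 -> q_odd
  Position 2: read '0', 1-count=1 -> q_odd (no change)
  Position 3: read '0', 1-count=1 -> q_odd (no change)
Final state: q_odd, total 1s = 1 (odd); the DFA requires an even count -> reject

0


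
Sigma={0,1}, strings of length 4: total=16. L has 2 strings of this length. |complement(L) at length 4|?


Alphabet: {0,1}
String length: 4
Total strings of length 4 = 2^4 = 16
Strings in L = 2
Complement = total - |L|
= 16 - 2
= 14

14


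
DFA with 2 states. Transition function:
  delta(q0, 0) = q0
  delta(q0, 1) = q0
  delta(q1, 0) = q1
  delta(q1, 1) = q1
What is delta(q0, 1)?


Looking up transition function:
delta(q0, 1) in the table
Row: q0, Column: 1
Result: q0

q0


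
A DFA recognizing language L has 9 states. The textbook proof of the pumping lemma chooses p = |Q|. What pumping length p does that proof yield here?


Pumping lemma for regular languages (standard proof):
Take p = |Q|, the number of DFA states.
Any string of length >= |Q| passes through |Q|+1 states while reading its first |Q| symbols,
so by pigeonhole some state repeats, giving the loop that can be pumped.
Here |Q| = 9
Therefore the proof uses p = 9

9


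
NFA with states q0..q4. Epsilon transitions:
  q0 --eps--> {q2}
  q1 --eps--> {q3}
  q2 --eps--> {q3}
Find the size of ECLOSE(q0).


Starting from q0
Initialize closure = {q0}
Follow epsilon from q0 -> add q2
Follow epsilon from q2 -> add q3
Final closure: {q0, q2, q3}
Size = 3

3


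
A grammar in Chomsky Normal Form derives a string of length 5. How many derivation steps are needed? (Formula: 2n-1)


Chomsky Normal Form derivation:
String length n = 5
Each step either:
  - Splits a nonterminal into two (n-1 such steps)
  - Converts a nonterminal to terminal (n such steps)
Total = (n-1) + n = 2n - 1
= 2(5) - 1
= 10 - 1
= 9

9


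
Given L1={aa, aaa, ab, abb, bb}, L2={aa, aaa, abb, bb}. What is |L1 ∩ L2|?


L1 = {aa, aaa, ab, abb, bb}
L2 = {aa, aaa, abb, bb}
Checking each string in L1 against L2:
  'aa': in L2? Yes
  'aaa': in L2? Yes
  'ab': in L2? No
  'abb': in L2? Yes
  'bb': in L2? Yes
Intersection = {aa, aaa, abb, bb}
|L1 ∩ L2| = 4

4


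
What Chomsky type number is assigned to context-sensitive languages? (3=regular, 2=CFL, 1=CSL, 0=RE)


Chomsky hierarchy levels:
  Type 3: Regular (DFA/NFA/regex)
  Type 2: Context-free (PDA)
  Type 1: Context-sensitive
  Type 0: Recursively enumerable (TM)
'context-sensitive' corresponds to Type 1

1


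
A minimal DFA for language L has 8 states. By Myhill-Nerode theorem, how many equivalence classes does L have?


Myhill-Nerode theorem:
Number of equivalence classes = number of states in minimal DFA
Minimal DFA states = 8
Therefore equivalence classes = 8

8


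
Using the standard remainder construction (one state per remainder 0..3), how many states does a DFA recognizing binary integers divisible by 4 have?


Divisibility by 4 is tracked via the remainder mod 4: 0, 1, ..., 3
The construction assigns one state to each remainder
Number of remainders = 4

4


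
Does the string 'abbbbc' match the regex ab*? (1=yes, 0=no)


Pattern: ab*
String: 'abbbbc'
Pattern requires: exactly one 'a' followed by zero or more 'b's
First char is 'a' -> OK
Rest 'bbbbc': all b's? No
Result: 0

0


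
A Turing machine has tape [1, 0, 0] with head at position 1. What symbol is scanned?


Tape: [1, 0, 0]
Positions: 0 1 2
Values:    1 0 0
Head at position 1
tape[1] = 0

0


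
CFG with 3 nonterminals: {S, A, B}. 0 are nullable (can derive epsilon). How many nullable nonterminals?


Nonterminals: {S, A, B}
A nonterminal is nullable if it can derive epsilon
Counting nullable nonterminals: 0
Total nullable = 0

0


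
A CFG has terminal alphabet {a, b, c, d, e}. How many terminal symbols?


Terminal symbols: a, b, c, d, e
Counting each: a (#1), b (#2), c (#3), d (#4), e (#5)
Total = 5

5


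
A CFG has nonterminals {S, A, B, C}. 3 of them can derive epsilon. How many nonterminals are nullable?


Nonterminals: {S, A, B, C}
A nonterminal is nullable if it can derive epsilon
Counting nullable nonterminals: 3
Total nullable = 3

3


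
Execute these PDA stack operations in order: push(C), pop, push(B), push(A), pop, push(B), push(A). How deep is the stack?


Tracing stack operations:
  push(C) -> stack = [C], depth=1
  pop -> removed C, stack = [], depth=0
  push(B) -> stack = [B], depth=1
  push(A) -> stack = [B,A], depth=2
  pop -> removed A, stack = [B], depth=1
  push(B) -> stack = [B,B], depth=2
  push(A) -> stack = [B,B,A], depth=3
Final depth = 3

3


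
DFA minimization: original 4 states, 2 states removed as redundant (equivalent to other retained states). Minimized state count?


Original DFA: 4 states
Redundant states removed: 2
Minimized states = original - removed
= 4 - 2
= 2

2


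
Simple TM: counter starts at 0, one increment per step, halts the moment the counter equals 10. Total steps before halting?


Counter starts at 0. Counting sequence:
  Step 1: counter = 1
  Step 2: counter = 2
  Step 3: counter = 3
  Step 4: counter = 4
  Step 5: counter = 5
  Step 6: counter = 6
  ...
  Step 10: counter = 10
Counter reached 10 -> halt
Total steps = 10

10


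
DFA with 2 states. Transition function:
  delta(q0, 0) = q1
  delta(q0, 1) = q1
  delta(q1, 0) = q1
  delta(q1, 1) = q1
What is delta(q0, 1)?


Looking up transition function:
delta(q0, 1) in the table
Row: q0, Column: 1
Result: q1

q1


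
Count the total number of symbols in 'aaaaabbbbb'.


String: 'aaaaabbbbb'
Counting characters:
  'a' appears 5 time(s)
  'b' appears 5 time(s)
Total length = 5 + 5 = 10

10


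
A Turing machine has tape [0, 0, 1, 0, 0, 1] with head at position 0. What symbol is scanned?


Tape: [0, 0, 1, 0, 0, 1]
Positions: 0 1 2 3 4 5
Values:    0 0 1 0 0 1
Head at position 0
tape[0] = 0

0


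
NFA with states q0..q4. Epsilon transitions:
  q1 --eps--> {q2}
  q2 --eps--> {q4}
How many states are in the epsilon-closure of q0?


Starting from q0
Initialize closure = {q0}
q0 has no outgoing epsilon transitions -> nothing to add
Final closure: {q0}
Size = 1

1


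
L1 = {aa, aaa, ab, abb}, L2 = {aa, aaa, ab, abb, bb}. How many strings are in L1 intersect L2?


L1 = {aa, aaa, ab, abb}
L2 = {aa, aaa, ab, abb, bb}
Checking each string in L1 against L2:
  'aa': in L2? Yes
  'aaa': in L2? Yes
  'ab': in L2? Yes
  'abb': in L2? Yes
Intersection = {aa, aaa, ab, abb}
|L1 ∩ L2| = 4

4


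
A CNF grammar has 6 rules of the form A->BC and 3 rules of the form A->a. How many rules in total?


CNF allows two rule forms:
  A -> BC (binary): 6 rules
  A -> a (terminal): 3 rules
Total = 6 + 3 = 9

9


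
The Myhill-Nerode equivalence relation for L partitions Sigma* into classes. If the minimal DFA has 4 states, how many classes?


Myhill-Nerode theorem:
Number of equivalence classes = number of states in minimal DFA
Minimal DFA states = 4
Therefore equivalence classes = 4

4


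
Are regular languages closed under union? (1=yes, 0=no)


Regular languages are closed under:
- Union (DFA product construction)
- Intersection (DFA product construction)
- Complement (swap accept/reject states)
- Concatenation (NFA construction)
- Kleene star (NFA construction)
union is in this list
Therefore: closed

1


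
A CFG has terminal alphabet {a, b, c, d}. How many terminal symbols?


Terminal symbols: a, b, c, d
Counting each: a (#1), b (#2), c (#3), d (#4)
Total = 4

4


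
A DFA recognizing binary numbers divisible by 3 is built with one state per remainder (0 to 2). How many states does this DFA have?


Divisibility by 3 is tracked via the remainder mod 3: 0, 1, ..., 2
The construction assigns one state to each remainder
Number of remainders = 3

3


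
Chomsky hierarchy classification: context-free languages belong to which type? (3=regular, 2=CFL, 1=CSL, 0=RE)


Chomsky hierarchy levels:
  Type 3: Regular (DFA/NFA/regex)
  Type 2: Context-free (PDA)
  Type 1: Context-sensitive
  Type 0: Recursively enumerable (TM)
'context-free' corresponds to Type 2

2


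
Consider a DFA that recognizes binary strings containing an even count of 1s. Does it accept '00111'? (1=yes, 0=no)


DFA has 2 states: q_even (start, accept=yes) and q_odd
Processing string '00111' character by character:
  Position 0: read '0', 1-count=0 -> q_even (no change)
  Position 1: read '0', 1-count=0 -> q_even (no change)
  Position 2: read '1', 1-count=1 -> q_odd
  Position 3: read '1', 1-count=2 -> q_even
  Position 4: read '1', 1-count=3 -> q_odd
Final state: q_odd, total 1s = 3 (odd); the DFA requires an even count -> reject

0


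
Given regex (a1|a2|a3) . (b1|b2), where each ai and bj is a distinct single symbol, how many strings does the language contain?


First group: 3 alternatives
Second group: 2 alternatives
Concatenation: each choice from group 1 pairs with each from group 2
Total = 3 x 2 = 6

6


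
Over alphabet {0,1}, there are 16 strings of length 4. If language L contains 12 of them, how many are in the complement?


Alphabet: {0,1}
String length: 4
Total strings of length 4 = 2^4 = 16
Strings in L = 12
Complement = total - |L|
= 16 - 12
= 4

4


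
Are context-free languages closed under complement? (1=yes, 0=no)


CFL closure properties:
  Closed under: union, concatenation, Kleene star
  NOT closed under: intersection, complement
Operation 'complement' is in not-closed list -> No (not closed)

0


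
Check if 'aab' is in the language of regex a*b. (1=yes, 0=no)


Pattern: a*b
String: 'aab'
Pattern requires: zero or more 'a's followed by exactly one 'b'
Found 2 leading 'a's
Remaining: 'b'
Remaining is exactly 'b' -> match
Result: 1

1


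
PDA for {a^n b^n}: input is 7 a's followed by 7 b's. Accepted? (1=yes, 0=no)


Language requires equal numbers of a's and b's
PDA pushes for each 'a', pops for each 'b'
Number of a's = 7
Number of b's = 7
7 == 7 -> Accept

1


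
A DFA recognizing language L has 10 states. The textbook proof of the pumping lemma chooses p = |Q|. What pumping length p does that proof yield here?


Pumping lemma for regular languages (standard proof):
Take p = |Q|, the number of DFA states.
Any string of length >= |Q| passes through |Q|+1 states while reading its first |Q| symbols,
so by pigeonhole some state repeats, giving the loop that can be pumped.
Here |Q| = 10
Therefore the proof uses p = 10

10


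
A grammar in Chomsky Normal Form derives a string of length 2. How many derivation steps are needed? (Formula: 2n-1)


Chomsky Normal Form derivation:
String length n = 2
Each step either:
  - Splits a nonterminal into two (n-1 such steps)
  - Converts a nonterminal to terminal (n such steps)
Total = (n-1) + n = 2n - 1
= 2(2) - 1
= 4 - 1
= 3

3


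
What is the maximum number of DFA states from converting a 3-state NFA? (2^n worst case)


NFA has 3 states
Subset construction: each DFA state = subset of NFA states
Maximum subsets = 2^3
2^3 = 8

8


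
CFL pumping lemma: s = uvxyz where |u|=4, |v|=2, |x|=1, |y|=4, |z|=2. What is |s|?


|s| = |u| + |v| + |x| + |y| + |z|
= 4 + 2 + 1 + 4 + 2
= 6 + 1 + 6
= 7 + 6
= 13

13


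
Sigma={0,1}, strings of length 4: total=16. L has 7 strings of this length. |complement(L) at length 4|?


Alphabet: {0,1}
String length: 4
Total strings of length 4 = 2^4 = 16
Strings in L = 7
Complement = total - |L|
= 16 - 7
= 9

9


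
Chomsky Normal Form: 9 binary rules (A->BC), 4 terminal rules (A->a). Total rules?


CNF allows two rule forms:
  A -> BC (binary): 9 rules
  A -> a (terminal): 4 rules
Total = 9 + 4 = 13

13


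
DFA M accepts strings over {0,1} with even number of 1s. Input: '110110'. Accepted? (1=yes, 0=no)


DFA has 2 states: q_even (start, accept=yes) and q_odd
Processing string '110110' character by character:
  Position 0: read '1', 1-count=1 -> q_odd
  Position 1: read '1', 1-count=2 -> q_even
  Position 2: read '0', 1-count=2 -> q_even (no change)
  Position 3: read '1', 1-count=3 -> q_odd
  Position 4: read '1', 1-count=4 -> q_even
  Position 5: read '0', 1-count=4 -> q_even (no change)
Final state: q_even, total 1s = 4 (even); the DFA requires an even count -> accept

1


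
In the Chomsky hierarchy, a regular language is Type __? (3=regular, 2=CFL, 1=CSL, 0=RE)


Chomsky hierarchy levels:
  Type 3: Regular (DFA/NFA/regex)
  Type 2: Context-free (PDA)
  Type 1: Context-sensitive
  Type 0: Recursively enumerable (TM)
'regular' corresponds to Type 3

3


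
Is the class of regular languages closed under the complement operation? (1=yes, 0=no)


Regular languages are closed under:
- Union (DFA product construction)
- Intersection (DFA product construction)
- Complement (swap accept/reject states)
- Concatenation (NFA construction)
- Kleene star (NFA construction)
complement is in this list
Therefore: closed

1


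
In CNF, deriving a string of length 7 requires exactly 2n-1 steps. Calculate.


Chomsky Normal Form derivation:
String length n = 7
Each step either:
  - Splits a nonterminal into two (n-1 such steps)
  - Converts a nonterminal to terminal (n such steps)
Total = (n-1) + n = 2n - 1
= 2(7) - 1
= 14 - 1
= 13

13


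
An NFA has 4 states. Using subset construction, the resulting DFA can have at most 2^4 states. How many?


NFA has 4 states
Subset construction: each DFA state = subset of NFA states
Maximum subsets = 2^4
2^4 = 16

16


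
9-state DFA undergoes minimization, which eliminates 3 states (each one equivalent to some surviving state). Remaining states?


Original DFA: 9 states
Redundant states removed: 3
Minimized states = original - removed
= 9 - 3
= 6

6


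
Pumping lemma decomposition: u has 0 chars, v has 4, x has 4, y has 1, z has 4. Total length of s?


|s| = |u| + |v| + |x| + |y| + |z|
= 0 + 4 + 4 + 1 + 4
= 4 + 4 + 5
= 8 + 5
= 13

13


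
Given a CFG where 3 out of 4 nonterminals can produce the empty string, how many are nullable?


Nonterminals: {S, A, B, C}
A nonterminal is nullable if it can derive epsilon
Counting nullable nonterminals: 3
Total nullable = 3

3


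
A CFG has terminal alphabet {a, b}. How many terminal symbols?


Terminal symbols: a, b
Counting each: a (#1), b (#2)
Total = 2

2


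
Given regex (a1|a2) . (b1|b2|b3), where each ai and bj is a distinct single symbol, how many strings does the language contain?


First group: 2 alternatives
Second group: 3 alternatives
Concatenation: each choice from group 1 pairs with each from group 2
Total = 2 x 3 = 6

6


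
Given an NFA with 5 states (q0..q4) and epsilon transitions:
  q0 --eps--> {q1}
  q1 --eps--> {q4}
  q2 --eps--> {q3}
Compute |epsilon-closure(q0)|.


Starting from q0
Initialize closure = {q0}
Follow epsilon from q0 -> add q1
Follow epsilon from q1 -> add q4
Final closure: {q0, q1, q4}
Size = 3

3


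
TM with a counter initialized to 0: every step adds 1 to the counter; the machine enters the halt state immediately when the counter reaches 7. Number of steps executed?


Counter starts at 0. Counting sequence:
  Step 1: counter = 1
  Step 2: counter = 2
  Step 3: counter = 3
  Step 4: counter = 4
  Step 5: counter = 5
  Step 6: counter = 6
  Step 7: counter = 7
Counter reached 7 -> halt
Total steps = 7

7


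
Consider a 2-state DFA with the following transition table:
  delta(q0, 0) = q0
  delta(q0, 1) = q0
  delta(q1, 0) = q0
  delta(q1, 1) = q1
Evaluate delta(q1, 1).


Looking up transition function:
delta(q1, 1) in the table
Row: q1, Column: 1
Result: q1

q1


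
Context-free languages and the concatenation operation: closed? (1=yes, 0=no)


CFL closure properties:
  Closed under: union, concatenation, Kleene star
  NOT closed under: intersection, complement
Operation 'concatenation' is in closed list -> Yes (closed)

1


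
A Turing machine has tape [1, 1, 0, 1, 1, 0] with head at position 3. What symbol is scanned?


Tape: [1, 1, 0, 1, 1, 0]
Positions: 0 1 2 3 4 5
Values:    1 1 0 1 1 0
Head at position 3
tape[3] = 1

1


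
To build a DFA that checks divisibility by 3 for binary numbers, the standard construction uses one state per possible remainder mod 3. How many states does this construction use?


Divisibility by 3 is tracked via the remainder mod 3: 0, 1, ..., 2
The construction assigns one state to each remainder
Number of remainders = 3

3


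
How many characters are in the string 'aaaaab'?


String: 'aaaaab'
Counting characters:
  'a' appears 5 time(s)
  'b' appears 1 time(s)
Total length = 5 + 1 = 6

6


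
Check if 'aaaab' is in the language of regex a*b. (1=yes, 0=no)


Pattern: a*b
String: 'aaaab'
Pattern requires: zero or more 'a's followed by exactly one 'b'
Found 4 leading 'a's
Remaining: 'b'
Remaining is exactly 'b' -> match
Result: 1

1


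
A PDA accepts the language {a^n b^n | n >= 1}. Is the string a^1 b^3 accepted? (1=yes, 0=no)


Language requires equal numbers of a's and b's
PDA pushes for each 'a', pops for each 'b'
Number of a's = 1
Number of b's = 3
1 != 3 -> Reject

0


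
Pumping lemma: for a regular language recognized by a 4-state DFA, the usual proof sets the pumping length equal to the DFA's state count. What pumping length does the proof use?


Pumping lemma for regular languages (standard proof):
Take p = |Q|, the number of DFA states.
Any string of length >= |Q| passes through |Q|+1 states while reading its first |Q| symbols,
so by pigeonhole some state repeats, giving the loop that can be pumped.
Here |Q| = 4
Therefore the proof uses p = 4

4


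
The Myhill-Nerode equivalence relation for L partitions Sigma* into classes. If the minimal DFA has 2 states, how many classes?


Myhill-Nerode theorem:
Number of equivalence classes = number of states in minimal DFA
Minimal DFA states = 2
Therefore equivalence classes = 2

2


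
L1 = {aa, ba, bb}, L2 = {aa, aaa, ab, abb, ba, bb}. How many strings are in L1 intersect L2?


L1 = {aa, ba, bb}
L2 = {aa, aaa, ab, abb, ba, bb}
Checking each string in L1 against L2:
  'aa': in L2? Yes
  'ba': in L2? Yes
  'bb': in L2? Yes
Intersection = {aa, ba, bb}
|L1 ∩ L2| = 3

3


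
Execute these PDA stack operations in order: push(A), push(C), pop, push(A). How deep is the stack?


Tracing stack operations:
  push(A) -> stack = [A], depth=1
  push(C) -> stack = [A,C], depth=2
  pop -> removed C, stack = [A], depth=1
  push(A) -> stack = [A,A], depth=2
Final depth = 2

2


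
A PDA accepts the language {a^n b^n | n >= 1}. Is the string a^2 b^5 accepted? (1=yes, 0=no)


Language requires equal numbers of a's and b's
PDA pushes for each 'a', pops for each 'b'
Number of a's = 2
Number of b's = 5
2 != 5 -> Reject

0


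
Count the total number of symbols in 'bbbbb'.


String: 'bbbbb'
Counting characters:
  'b' appears 5 time(s)
Total length = 0 + 5 = 5

5


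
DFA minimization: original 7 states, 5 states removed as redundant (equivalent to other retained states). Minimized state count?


Original DFA: 7 states
Redundant states removed: 5
Minimized states = original - removed
= 7 - 5
= 2

2


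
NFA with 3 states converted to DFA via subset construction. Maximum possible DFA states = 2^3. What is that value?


NFA has 3 states
Subset construction: each DFA state = subset of NFA states
Maximum subsets = 2^3
2^3 = 8

8


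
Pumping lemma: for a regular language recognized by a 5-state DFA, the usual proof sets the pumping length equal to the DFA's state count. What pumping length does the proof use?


Pumping lemma for regular languages (standard proof):
Take p = |Q|, the number of DFA states.
Any string of length >= |Q| passes through |Q|+1 states while reading its first |Q| symbols,
so by pigeonhole some state repeats, giving the loop that can be pumped.
Here |Q| = 5
Therefore the proof uses p = 5

5


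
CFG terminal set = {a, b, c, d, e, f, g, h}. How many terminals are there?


Terminal symbols: a, b, c, d, e, f, g, h
Counting each: a (#1), b (#2), c (#3), d (#4), e (#5), f (#6), g (#7), h (#8)
Total = 8

8


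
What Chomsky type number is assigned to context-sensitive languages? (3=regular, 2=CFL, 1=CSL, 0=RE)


Chomsky hierarchy levels:
  Type 3: Regular (DFA/NFA/regex)
  Type 2: Context-free (PDA)
  Type 1: Context-sensitive
  Type 0: Recursively enumerable (TM)
'context-sensitive' corresponds to Type 1

1


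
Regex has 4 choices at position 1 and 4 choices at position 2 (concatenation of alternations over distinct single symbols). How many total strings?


First group: 4 alternatives
Second group: 4 alternatives
Concatenation: each choice from group 1 pairs with each from group 2
Total = 4 x 4 = 16

16


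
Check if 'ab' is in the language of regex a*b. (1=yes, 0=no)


Pattern: a*b
String: 'ab'
Pattern requires: zero or more 'a's followed by exactly one 'b'
Found 1 leading 'a's
Remaining: 'b'
Remaining is exactly 'b' -> match
Result: 1

1


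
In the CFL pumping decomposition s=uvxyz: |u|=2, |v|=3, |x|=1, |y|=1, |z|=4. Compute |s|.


|s| = |u| + |v| + |x| + |y| + |z|
= 2 + 3 + 1 + 1 + 4
= 5 + 1 + 5
= 6 + 5
= 11

11


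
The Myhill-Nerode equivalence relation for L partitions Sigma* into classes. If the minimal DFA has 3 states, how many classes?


Myhill-Nerode theorem:
Number of equivalence classes = number of states in minimal DFA
Minimal DFA states = 3
Therefore equivalence classes = 3

3


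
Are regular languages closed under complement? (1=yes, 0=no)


Regular languages are closed under:
- Union (DFA product construction)
- Intersection (DFA product construction)
- Complement (swap accept/reject states)
- Concatenation (NFA construction)
- Kleene star (NFA construction)
complement is in this list
Therefore: closed

1


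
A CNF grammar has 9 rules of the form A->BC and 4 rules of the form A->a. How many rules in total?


CNF allows two rule forms:
  A -> BC (binary): 9 rules
  A -> a (terminal): 4 rules
Total = 9 + 4 = 13

13


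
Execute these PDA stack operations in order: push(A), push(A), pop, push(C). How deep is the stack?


Tracing stack operations:
  push(A) -> stack = [A], depth=1
  push(A) -> stack = [A,A], depth=2
  pop -> removed A, stack = [A], depth=1
  push(C) -> stack = [A,C], depth=2
Final depth = 2

2


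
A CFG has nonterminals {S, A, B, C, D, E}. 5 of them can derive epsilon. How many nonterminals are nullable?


Nonterminals: {S, A, B, C, D, E}
A nonterminal is nullable if it can derive epsilon
Counting nullable nonterminals: 5
Total nullable = 5

5


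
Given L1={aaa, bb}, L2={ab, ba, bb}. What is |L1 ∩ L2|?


L1 = {aaa, bb}
L2 = {ab, ba, bb}
Checking each string in L1 against L2:
  'aaa': in L2? No
  'bb': in L2? Yes
Intersection = {bb}
|L1 ∩ L2| = 1

1


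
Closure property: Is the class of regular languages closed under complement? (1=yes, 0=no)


Regular languages are closed under all standard operations:
- Union: Yes (product construction)
- Intersection: Yes (product construction)
- Complement: Yes (swap accept/reject)
- Concatenation: Yes (NFA construction)
Operation: complement -> Closed

1


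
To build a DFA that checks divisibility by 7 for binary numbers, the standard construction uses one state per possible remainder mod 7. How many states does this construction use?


Divisibility by 7 is tracked via the remainder mod 7: 0, 1, ..., 6
The construction assigns one state to each remainder
Number of remainders = 7

7


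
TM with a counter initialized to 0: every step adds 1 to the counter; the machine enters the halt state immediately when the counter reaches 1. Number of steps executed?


Counter starts at 0. Counting sequence:
  Step 1: counter = 1
Counter reached 1 -> halt
Total steps = 1

1


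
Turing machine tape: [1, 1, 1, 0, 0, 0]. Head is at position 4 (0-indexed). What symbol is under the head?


Tape: [1, 1, 1, 0, 0, 0]
Positions: 0 1 2 3 4 5
Values:    1 1 1 0 0 0
Head at position 4
tape[4] = 0

0


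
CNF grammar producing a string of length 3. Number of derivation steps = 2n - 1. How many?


Chomsky Normal Form derivation:
String length n = 3
Each step either:
  - Splits a nonterminal into two (n-1 such steps)
  - Converts a nonterminal to terminal (n such steps)
Total = (n-1) + n = 2n - 1
= 2(3) - 1
= 6 - 1
= 5

5


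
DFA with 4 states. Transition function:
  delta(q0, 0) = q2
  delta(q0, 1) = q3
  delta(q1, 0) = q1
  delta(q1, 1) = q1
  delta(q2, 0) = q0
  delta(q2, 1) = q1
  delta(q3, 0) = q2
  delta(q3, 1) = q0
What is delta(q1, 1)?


Looking up transition function:
delta(q1, 1) in the table
Row: q1, Column: 1
Result: q1

q1


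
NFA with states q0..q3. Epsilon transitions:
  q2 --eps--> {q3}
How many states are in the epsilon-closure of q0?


Starting from q0
Initialize closure = {q0}
q0 has no outgoing epsilon transitions -> nothing to add
Final closure: {q0}
Size = 1

1


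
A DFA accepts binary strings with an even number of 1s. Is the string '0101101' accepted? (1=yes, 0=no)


DFA has 2 states: q_even (start, accept=yes) and q_odd
Processing string '0101101' character by character:
  Position 0: read '0', 1-count=0 -> q_even (no change)
  Position 1: read '1', 1-count=1 -> q_odd
  Position 2: read '0', 1-count=1 -> q_odd (no change)
  Position 3: read '1', 1-count=2 -> q_even
  Position 4: read '1', 1-count=3 -> q_odd
  Position 5: read '0', 1-count=3 -> q_odd (no change)
  Position 6: read '1', 1-count=4 -> q_even
Final state: q_even, total 1s = 4 (even); the DFA requires an even count -> accept

1


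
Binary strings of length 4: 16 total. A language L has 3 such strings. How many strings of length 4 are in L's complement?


Alphabet: {0,1}
String length: 4
Total strings of length 4 = 2^4 = 16
Strings in L = 3
Complement = total - |L|
= 16 - 3
= 13

13


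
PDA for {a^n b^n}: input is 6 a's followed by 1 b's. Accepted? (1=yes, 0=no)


Language requires equal numbers of a's and b's
PDA pushes for each 'a', pops for each 'b'
Number of a's = 6
Number of b's = 1
6 != 1 -> Reject

0


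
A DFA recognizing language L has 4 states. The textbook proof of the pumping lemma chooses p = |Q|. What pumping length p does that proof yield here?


Pumping lemma for regular languages (standard proof):
Take p = |Q|, the number of DFA states.
Any string of length >= |Q| passes through |Q|+1 states while reading its first |Q| symbols,
so by pigeonhole some state repeats, giving the loop that can be pumped.
Here |Q| = 4
Therefore the proof uses p = 4

4


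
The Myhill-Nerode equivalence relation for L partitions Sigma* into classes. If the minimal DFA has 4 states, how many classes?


Myhill-Nerode theorem:
Number of equivalence classes = number of states in minimal DFA
Minimal DFA states = 4
Therefore equivalence classes = 4

4


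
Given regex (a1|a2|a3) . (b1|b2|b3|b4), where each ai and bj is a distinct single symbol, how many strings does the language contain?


First group: 3 alternatives
Second group: 4 alternatives
Concatenation: each choice from group 1 pairs with each from group 2
Total = 3 x 4 = 12

12


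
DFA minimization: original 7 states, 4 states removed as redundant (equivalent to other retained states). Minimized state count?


Original DFA: 7 states
Redundant states removed: 4
Minimized states = original - removed
= 7 - 4
= 3

3


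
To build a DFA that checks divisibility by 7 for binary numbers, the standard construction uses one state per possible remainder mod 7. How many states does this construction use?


Divisibility by 7 is tracked via the remainder mod 7: 0, 1, ..., 6
The construction assigns one state to each remainder
Number of remainders = 7

7


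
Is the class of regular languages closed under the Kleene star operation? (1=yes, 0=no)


Regular languages are closed under:
- Union (DFA product construction)
- Intersection (DFA product construction)
- Complement (swap accept/reject states)
- Concatenation (NFA construction)
- Kleene star (NFA construction)
Kleene star is in this list
Therefore: closed

1


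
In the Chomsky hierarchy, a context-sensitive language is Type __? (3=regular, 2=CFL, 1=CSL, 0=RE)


Chomsky hierarchy levels:
  Type 3: Regular (DFA/NFA/regex)
  Type 2: Context-free (PDA)
  Type 1: Context-sensitive
  Type 0: Recursively enumerable (TM)
'context-sensitive' corresponds to Type 1

1


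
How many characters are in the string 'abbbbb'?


String: 'abbbbb'
Counting characters:
  'a' appears 1 time(s)
  'b' appears 5 time(s)
Total length = 1 + 5 = 6

6


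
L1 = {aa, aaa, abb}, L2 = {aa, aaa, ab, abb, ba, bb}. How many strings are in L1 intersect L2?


L1 = {aa, aaa, abb}
L2 = {aa, aaa, ab, abb, ba, bb}
Checking each string in L1 against L2:
  'aa': in L2? Yes
  'aaa': in L2? Yes
  'abb': in L2? Yes
Intersection = {aa, aaa, abb}
|L1 ∩ L2| = 3

3


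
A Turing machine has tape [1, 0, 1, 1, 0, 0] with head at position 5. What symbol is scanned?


Tape: [1, 0, 1, 1, 0, 0]
Positions: 0 1 2 3 4 5
Values:    1 0 1 1 0 0
Head at position 5
tape[5] = 0

0


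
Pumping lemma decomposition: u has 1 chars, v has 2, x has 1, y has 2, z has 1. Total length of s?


|s| = |u| + |v| + |x| + |y| + |z|
= 1 + 2 + 1 + 2 + 1
= 3 + 1 + 3
= 4 + 3
= 7

7


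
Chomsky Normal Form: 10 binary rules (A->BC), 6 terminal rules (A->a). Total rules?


CNF allows two rule forms:
  A -> BC (binary): 10 rules
  A -> a (terminal): 6 rules
Total = 10 + 6 = 16

16


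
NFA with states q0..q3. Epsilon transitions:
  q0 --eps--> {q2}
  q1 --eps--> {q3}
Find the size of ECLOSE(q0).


Starting from q0
Initialize closure = {q0}
Follow epsilon from q0 -> add q2
Final closure: {q0, q2}
Size = 2

2


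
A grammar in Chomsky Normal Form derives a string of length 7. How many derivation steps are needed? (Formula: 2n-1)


Chomsky Normal Form derivation:
String length n = 7
Each step either:
  - Splits a nonterminal into two (n-1 such steps)
  - Converts a nonterminal to terminal (n such steps)
Total = (n-1) + n = 2n - 1
= 2(7) - 1
= 14 - 1
= 13

13


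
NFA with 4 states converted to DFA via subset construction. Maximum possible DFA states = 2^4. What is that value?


NFA has 4 states
Subset construction: each DFA state = subset of NFA states
Maximum subsets = 2^4
2^4 = 16

16


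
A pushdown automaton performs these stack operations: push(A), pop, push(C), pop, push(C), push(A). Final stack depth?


Tracing stack operations:
  push(A) -> stack = [A], depth=1
  pop -> removed A, stack = [], depth=0
  push(C) -> stack = [C], depth=1
  pop -> removed C, stack = [], depth=0
  push(C) -> stack = [C], depth=1
  push(A) -> stack = [C,A], depth=2
Final depth = 2

2


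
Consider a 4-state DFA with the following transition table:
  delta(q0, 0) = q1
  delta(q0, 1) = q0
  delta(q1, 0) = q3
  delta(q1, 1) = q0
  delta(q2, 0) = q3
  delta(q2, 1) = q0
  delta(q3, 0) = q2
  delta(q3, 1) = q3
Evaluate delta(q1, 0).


Looking up transition function:
delta(q1, 0) in the table
Row: q1, Column: 0
Result: q3

q3


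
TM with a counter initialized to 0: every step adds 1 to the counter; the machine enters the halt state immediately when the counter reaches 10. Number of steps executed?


Counter starts at 0. Counting sequence:
  Step 1: counter = 1
  Step 2: counter = 2
  Step 3: counter = 3
  Step 4: counter = 4
  Step 5: counter = 5
  Step 6: counter = 6
  ...
  Step 10: counter = 10
Counter reached 10 -> halt
Total steps = 10

10


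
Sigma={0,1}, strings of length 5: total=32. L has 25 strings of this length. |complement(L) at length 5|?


Alphabet: {0,1}
String length: 5
Total strings of length 5 = 2^5 = 32
Strings in L = 25
Complement = total - |L|
= 32 - 25
= 7

7


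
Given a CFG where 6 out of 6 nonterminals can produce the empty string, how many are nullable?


Nonterminals: {S, A, B, C, D, E}
A nonterminal is nullable if it can derive epsilon
Counting nullable nonterminals: 6
Total nullable = 6

6


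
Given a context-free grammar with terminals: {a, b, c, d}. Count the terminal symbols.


Terminal symbols: a, b, c, d
Counting each: a (#1), b (#2), c (#3), d (#4)
Total = 4

4


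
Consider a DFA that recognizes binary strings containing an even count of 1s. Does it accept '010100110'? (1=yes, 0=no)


DFA has 2 states: q_even (start, accept=yes) and q_odd
Processing string '010100110' character by character:
  Position 0: read '0', 1-count=0 -> q_even (no change)
  Position 1: read '1', 1-count=1 -> q_odd
  Position 2: read '0', 1-count=1 -> q_odd (no change)
  Position 3: read '1', 1-count=2 -> q_even
  Position 4: read '0', 1-count=2 -> q_even (no change)
  Position 5: read '0', 1-count=2 -> q_even (no change)
  Position 6: read '1', 1-count=3 -> q_odd
  Position 7: read '1', 1-count=4 -> q_even
  Position 8: read '0', 1-count=4 -> q_even (no change)
Final state: q_even, total 1s = 4 (even); the DFA requires an even count -> accept

1


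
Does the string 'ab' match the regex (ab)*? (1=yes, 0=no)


Pattern: (ab)*
String: 'ab'
Pattern requires: zero or more repetitions of 'ab'
Pairs: ['ab']
All pairs are 'ab'? Yes
Result: 1

1


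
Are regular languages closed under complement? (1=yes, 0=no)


Regular languages are closed under all standard operations:
- Union: Yes (product construction)
- Intersection: Yes (product construction)
- Complement: Yes (swap accept/reject)
- Concatenation: Yes (NFA construction)
Operation: complement -> Closed

1


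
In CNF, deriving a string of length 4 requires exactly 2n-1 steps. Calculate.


Chomsky Normal Form derivation:
String length n = 4
Each step either:
  - Splits a nonterminal into two (n-1 such steps)
  - Converts a nonterminal to terminal (n such steps)
Total = (n-1) + n = 2n - 1
= 2(4) - 1
= 8 - 1
= 7

7


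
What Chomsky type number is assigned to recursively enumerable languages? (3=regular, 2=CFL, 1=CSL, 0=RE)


Chomsky hierarchy levels:
  Type 3: Regular (DFA/NFA/regex)
  Type 2: Context-free (PDA)
  Type 1: Context-sensitive
  Type 0: Recursively enumerable (TM)
'recursively enumerable' corresponds to Type 0

0


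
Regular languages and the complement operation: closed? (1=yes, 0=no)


Regular languages are closed under all standard operations:
- Union: Yes (product construction)
- Intersection: Yes (product construction)
- Complement: Yes (swap accept/reject)
- Concatenation: Yes (NFA construction)
Operation: complement -> Closed

1


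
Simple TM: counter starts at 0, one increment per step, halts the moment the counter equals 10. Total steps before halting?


Counter starts at 0. Counting sequence:
  Step 1: counter = 1
  Step 2: counter = 2
  Step 3: counter = 3
  Step 4: counter = 4
  Step 5: counter = 5
  Step 6: counter = 6
  ...
  Step 10: counter = 10
Counter reached 10 -> halt
Total steps = 10

10


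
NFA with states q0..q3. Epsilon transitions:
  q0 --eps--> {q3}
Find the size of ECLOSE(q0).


Starting from q0
Initialize closure = {q0}
Follow epsilon from q0 -> add q3
Final closure: {q0, q3}
Size = 2

2


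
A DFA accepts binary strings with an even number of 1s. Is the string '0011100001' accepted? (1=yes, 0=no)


DFA has 2 states: q_even (start, accept=yes) and q_odd
Processing string '0011100001' character by character:
  Position 0: read '0', 1-count=0 -> q_even (no change)
  Position 1: read '0', 1-count=0 -> q_even (no change)
  Position 2: read '1', 1-count=1 -> q_odd
  Position 3: read '1', 1-count=2 -> q_even
  Position 4: read '1', 1-count=3 -> q_odd
  Position 5: read '0', 1-count=3 -> q_odd (no change)
  Position 6: read '0', 1-count=3 -> q_odd (no change)
  Position 7: read '0', 1-count=3 -> q_odd (no change)
  Position 8: read '0', 1-count=3 -> q_odd (no change)
  Position 9: read '1', 1-count=4 -> q_even
Final state: q_even, total 1s = 4 (even); the DFA requires an even count -> accept

1


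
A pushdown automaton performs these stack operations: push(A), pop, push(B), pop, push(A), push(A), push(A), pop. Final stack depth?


Tracing stack operations:
  push(A) -> stack = [A], depth=1
  pop -> removed A, stack = [], depth=0
  push(B) -> stack = [B], depth=1
  pop -> removed B, stack = [], depth=0
  push(A) -> stack = [A], depth=1
  push(A) -> stack = [A,A], depth=2
  push(A) -> stack = [A,A,A], depth=3
  pop -> removed A, stack = [A,A], depth=2
Final depth = 2

2


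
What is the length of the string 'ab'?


String: 'ab'
Counting characters:
  'a' appears 1 time(s)
  'b' appears 1 time(s)
Total length = 1 + 1 = 2

2
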